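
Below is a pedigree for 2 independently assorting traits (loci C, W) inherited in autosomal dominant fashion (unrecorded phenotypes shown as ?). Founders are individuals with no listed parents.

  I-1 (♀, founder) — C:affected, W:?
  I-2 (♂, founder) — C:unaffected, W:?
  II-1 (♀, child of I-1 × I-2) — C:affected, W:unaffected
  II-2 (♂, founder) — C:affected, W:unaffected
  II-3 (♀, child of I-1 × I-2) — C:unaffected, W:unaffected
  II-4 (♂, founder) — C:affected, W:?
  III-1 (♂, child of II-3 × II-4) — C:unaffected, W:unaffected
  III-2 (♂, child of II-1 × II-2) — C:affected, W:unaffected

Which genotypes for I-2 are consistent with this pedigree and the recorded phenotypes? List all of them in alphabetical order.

C/I-1 aff ·: Cc
C/I-2 un ·: cc
C/II-1 aff I-1×I-2: Cc
C/II-2 aff ·: Cc|CC
C/II-3 un I-1×I-2: cc
C/II-4 aff ·: Cc
C/III-1 un II-3×II-4: cc
C/III-2 aff II-1×II-2: Cc|CC
⇒ C over [I-1,I-2,II-1,II-2,II-3,II-4,III-1,III-2]: 4 consistent
W/I-1 ? ·: ww|Ww
W/I-2 ? ·: ww|Ww
W/II-1 un I-1×I-2: ww
W/II-2 un ·: ww
W/II-3 un I-1×I-2: ww
W/II-4 ? ·: ww|Ww
W/III-1 un II-3×II-4: ww
W/III-2 un II-1×II-2: ww
⇒ W over [I-1,I-2,II-1,II-2,II-3,II-4,III-1,III-2]: 8 consistent

I-2 ∈ {cc Ww, cc ww}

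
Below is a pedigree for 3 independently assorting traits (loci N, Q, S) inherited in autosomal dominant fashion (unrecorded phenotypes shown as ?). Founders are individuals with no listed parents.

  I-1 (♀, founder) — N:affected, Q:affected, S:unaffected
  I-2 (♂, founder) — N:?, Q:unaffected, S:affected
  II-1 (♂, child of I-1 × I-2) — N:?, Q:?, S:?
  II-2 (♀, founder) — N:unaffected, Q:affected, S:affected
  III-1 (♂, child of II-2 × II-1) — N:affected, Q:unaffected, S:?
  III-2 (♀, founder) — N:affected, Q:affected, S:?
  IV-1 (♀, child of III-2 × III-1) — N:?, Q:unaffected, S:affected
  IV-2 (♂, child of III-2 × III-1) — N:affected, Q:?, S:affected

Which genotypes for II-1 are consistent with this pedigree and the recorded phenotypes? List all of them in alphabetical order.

N/I-1 aff ·: Nn|NN
N/I-2 ? ·: nn|Nn|NN
N/II-1 ? I-1×I-2: Nn|NN
N/II-2 un ·: nn
N/III-1 aff II-2×II-1: Nn
N/III-2 aff ·: Nn|NN
N/IV-1 ? III-2×III-1: nn|Nn|NN
N/IV-2 aff III-2×III-1: Nn|NN
⇒ N over [I-1,I-2,II-1,II-2,III-1,III-2,IV-1,IV-2]: 90 consistent
Q/I-1 aff ·: Qq|QQ
Q/I-2 un ·: qq
Q/II-1 ? I-1×I-2: qq|Qq
Q/II-2 aff ·: Qq
Q/III-1 un II-2×II-1: qq
Q/III-2 aff ·: Qq
Q/IV-1 un III-2×III-1: qq
Q/IV-2 ? III-2×III-1: qq|Qq
⇒ Q over [I-1,I-2,II-1,II-2,III-1,III-2,IV-1,IV-2]: 6 consistent
S/I-1 un ·: ss
S/I-2 aff ·: Ss|SS
S/II-1 ? I-1×I-2: ss|Ss
S/II-2 aff ·: Ss|SS
S/III-1 ? II-2×II-1: ss|Ss|SS
S/III-2 ? ·: ss|Ss|SS
S/IV-1 aff III-2×III-1: Ss|SS
S/IV-2 aff III-2×III-1: Ss|SS
⇒ S over [I-1,I-2,II-1,II-2,III-1,III-2,IV-1,IV-2]: 84 consistent

II-1 ∈ {NN Qq Ss, NN Qq ss, NN qq Ss, NN qq ss, Nn Qq Ss, Nn Qq ss, Nn qq Ss, Nn qq ss}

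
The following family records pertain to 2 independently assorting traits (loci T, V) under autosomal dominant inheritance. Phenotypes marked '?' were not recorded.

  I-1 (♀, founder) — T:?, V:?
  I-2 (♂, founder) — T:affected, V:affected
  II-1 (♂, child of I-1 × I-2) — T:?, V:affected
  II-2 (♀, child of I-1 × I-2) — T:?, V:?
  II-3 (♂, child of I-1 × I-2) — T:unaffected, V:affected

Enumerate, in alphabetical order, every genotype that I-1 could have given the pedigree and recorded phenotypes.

T/I-1 ? ·: tt|Tt
T/I-2 aff ·: Tt
T/II-1 ? I-1×I-2: tt|Tt|TT
T/II-2 ? I-1×I-2: tt|Tt|TT
T/II-3 un I-1×I-2: tt
⇒ T over [I-1,I-2,II-1,II-2,II-3]: 13 consistent
V/I-1 ? ·: vv|Vv|VV
V/I-2 aff ·: Vv|VV
V/II-1 aff I-1×I-2: Vv|VV
V/II-2 ? I-1×I-2: vv|Vv|VV
V/II-3 aff I-1×I-2: Vv|VV
⇒ V over [I-1,I-2,II-1,II-2,II-3]: 32 consistent

I-1 ∈ {Tt VV, Tt Vv, Tt vv, tt VV, tt Vv, tt vv}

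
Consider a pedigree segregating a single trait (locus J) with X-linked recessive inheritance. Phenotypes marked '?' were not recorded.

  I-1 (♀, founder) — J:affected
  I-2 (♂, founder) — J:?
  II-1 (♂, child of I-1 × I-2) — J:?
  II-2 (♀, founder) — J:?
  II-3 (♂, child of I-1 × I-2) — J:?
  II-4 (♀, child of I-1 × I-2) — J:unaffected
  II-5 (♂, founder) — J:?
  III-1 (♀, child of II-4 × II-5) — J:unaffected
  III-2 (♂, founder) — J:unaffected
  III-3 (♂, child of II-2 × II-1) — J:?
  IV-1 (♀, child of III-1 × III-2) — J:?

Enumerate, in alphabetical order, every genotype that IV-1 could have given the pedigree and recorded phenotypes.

IV-1 ∈ {X^JX^J, X^JX^j}

J/I-1 aff ·: X^jX^j
J/I-2 ? ·: X^JY
J/II-1 ? I-1×I-2: X^jY
J/II-2 ? ·: X^JX^J|X^JX^j|X^jX^j
J/II-3 ? I-1×I-2: X^jY
J/II-4 un I-1×I-2: X^JX^j
J/II-5 ? ·: X^JY|X^jY
J/III-1 un II-4×II-5: X^JX^J|X^JX^j
J/III-2 un ·: X^JY
J/III-3 ? II-2×II-1: X^JY|X^jY
J/IV-1 ? III-1×III-2: X^JX^J|X^JX^j
⇒ J over [I-1,I-2,II-1,II-2,II-3,II-4,II-5,III-1,III-2,III-3,IV-1]: 20 consistent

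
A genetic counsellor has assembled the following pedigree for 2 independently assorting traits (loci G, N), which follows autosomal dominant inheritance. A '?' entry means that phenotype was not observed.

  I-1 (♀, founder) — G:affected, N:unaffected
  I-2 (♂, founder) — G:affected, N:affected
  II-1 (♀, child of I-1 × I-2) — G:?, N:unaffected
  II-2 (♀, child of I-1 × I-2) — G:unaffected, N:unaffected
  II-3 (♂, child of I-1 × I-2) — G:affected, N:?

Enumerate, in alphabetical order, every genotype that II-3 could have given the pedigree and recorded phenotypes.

G/I-1 aff ·: Gg
G/I-2 aff ·: Gg
G/II-1 ? I-1×I-2: gg|Gg|GG
G/II-2 un I-1×I-2: gg
G/II-3 aff I-1×I-2: Gg|GG
⇒ G over [I-1,I-2,II-1,II-2,II-3]: 6 consistent
N/I-1 un ·: nn
N/I-2 aff ·: Nn
N/II-1 un I-1×I-2: nn
N/II-2 un I-1×I-2: nn
N/II-3 ? I-1×I-2: nn|Nn
⇒ N over [I-1,I-2,II-1,II-2,II-3]: 2 consistent

II-3 ∈ {GG Nn, GG nn, Gg Nn, Gg nn}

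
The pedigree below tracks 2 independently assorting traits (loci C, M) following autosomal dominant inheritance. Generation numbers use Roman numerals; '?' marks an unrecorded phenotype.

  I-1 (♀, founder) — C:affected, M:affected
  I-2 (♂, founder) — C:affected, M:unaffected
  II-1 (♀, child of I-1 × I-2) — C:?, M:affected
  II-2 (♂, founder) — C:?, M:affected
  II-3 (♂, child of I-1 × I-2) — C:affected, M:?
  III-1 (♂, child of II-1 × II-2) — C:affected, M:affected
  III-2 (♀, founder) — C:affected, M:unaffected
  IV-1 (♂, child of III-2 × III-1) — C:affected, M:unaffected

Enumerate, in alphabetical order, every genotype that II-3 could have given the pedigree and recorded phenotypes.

C/I-1 aff ·: Cc|CC
C/I-2 aff ·: Cc|CC
C/II-1 ? I-1×I-2: cc|Cc|CC
C/II-2 ? ·: cc|Cc|CC
C/II-3 aff I-1×I-2: Cc|CC
C/III-1 aff II-1×II-2: Cc|CC
C/III-2 aff ·: Cc|CC
C/IV-1 aff III-2×III-1: Cc|CC
⇒ C over [I-1,I-2,II-1,II-2,II-3,III-1,III-2,IV-1]: 222 consistent
M/I-1 aff ·: Mm|MM
M/I-2 un ·: mm
M/II-1 aff I-1×I-2: Mm
M/II-2 aff ·: Mm|MM
M/II-3 ? I-1×I-2: mm|Mm
M/III-1 aff II-1×II-2: Mm
M/III-2 un ·: mm
M/IV-1 un III-2×III-1: mm
⇒ M over [I-1,I-2,II-1,II-2,II-3,III-1,III-2,IV-1]: 6 consistent

II-3 ∈ {CC Mm, CC mm, Cc Mm, Cc mm}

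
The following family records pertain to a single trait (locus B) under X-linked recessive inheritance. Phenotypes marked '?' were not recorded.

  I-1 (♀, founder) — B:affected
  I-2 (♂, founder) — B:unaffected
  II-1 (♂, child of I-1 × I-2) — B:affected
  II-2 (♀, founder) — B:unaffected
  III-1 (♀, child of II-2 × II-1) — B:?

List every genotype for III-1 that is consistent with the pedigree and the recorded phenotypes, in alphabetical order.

B/I-1 aff ·: X^bX^b
B/I-2 un ·: X^BY
B/II-1 aff I-1×I-2: X^bY
B/II-2 un ·: X^BX^B|X^BX^b
B/III-1 ? II-2×II-1: X^BX^b|X^bX^b
⇒ B over [I-1,I-2,II-1,II-2,III-1]: 3 consistent

III-1 ∈ {X^BX^b, X^bX^b}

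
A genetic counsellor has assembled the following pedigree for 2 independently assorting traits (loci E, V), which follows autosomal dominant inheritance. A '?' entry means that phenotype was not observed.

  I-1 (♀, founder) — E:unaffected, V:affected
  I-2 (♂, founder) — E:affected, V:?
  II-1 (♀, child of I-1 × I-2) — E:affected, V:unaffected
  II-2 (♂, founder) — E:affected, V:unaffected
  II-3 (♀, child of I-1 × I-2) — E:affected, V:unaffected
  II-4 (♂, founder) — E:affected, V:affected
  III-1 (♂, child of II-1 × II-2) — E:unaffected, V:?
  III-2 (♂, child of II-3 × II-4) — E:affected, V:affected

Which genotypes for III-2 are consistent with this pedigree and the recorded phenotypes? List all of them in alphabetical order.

E/I-1 un ·: ee
E/I-2 aff ·: Ee|EE
E/II-1 aff I-1×I-2: Ee
E/II-2 aff ·: Ee
E/II-3 aff I-1×I-2: Ee
E/II-4 aff ·: Ee|EE
E/III-1 un II-1×II-2: ee
E/III-2 aff II-3×II-4: Ee|EE
⇒ E over [I-1,I-2,II-1,II-2,II-3,II-4,III-1,III-2]: 8 consistent
V/I-1 aff ·: Vv
V/I-2 ? ·: vv|Vv
V/II-1 un I-1×I-2: vv
V/II-2 un ·: vv
V/II-3 un I-1×I-2: vv
V/II-4 aff ·: Vv|VV
V/III-1 ? II-1×II-2: vv
V/III-2 aff II-3×II-4: Vv
⇒ V over [I-1,I-2,II-1,II-2,II-3,II-4,III-1,III-2]: 4 consistent

III-2 ∈ {EE Vv, Ee Vv}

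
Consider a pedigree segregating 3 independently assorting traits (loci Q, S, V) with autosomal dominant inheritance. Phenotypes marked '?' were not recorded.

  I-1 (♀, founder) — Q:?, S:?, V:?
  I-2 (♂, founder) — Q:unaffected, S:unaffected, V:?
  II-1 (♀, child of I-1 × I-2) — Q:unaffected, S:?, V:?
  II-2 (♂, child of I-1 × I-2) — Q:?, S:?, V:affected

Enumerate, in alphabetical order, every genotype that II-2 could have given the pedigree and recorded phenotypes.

Q/I-1 ? ·: qq|Qq
Q/I-2 un ·: qq
Q/II-1 un I-1×I-2: qq
Q/II-2 ? I-1×I-2: qq|Qq
⇒ Q over [I-1,I-2,II-1,II-2]: 3 consistent
S/I-1 ? ·: ss|Ss|SS
S/I-2 un ·: ss
S/II-1 ? I-1×I-2: ss|Ss
S/II-2 ? I-1×I-2: ss|Ss
⇒ S over [I-1,I-2,II-1,II-2]: 6 consistent
V/I-1 ? ·: vv|Vv|VV
V/I-2 ? ·: vv|Vv|VV
V/II-1 ? I-1×I-2: vv|Vv|VV
V/II-2 aff I-1×I-2: Vv|VV
⇒ V over [I-1,I-2,II-1,II-2]: 21 consistent

II-2 ∈ {Qq Ss VV, Qq Ss Vv, Qq ss VV, Qq ss Vv, qq Ss VV, qq Ss Vv, qq ss VV, qq ss Vv}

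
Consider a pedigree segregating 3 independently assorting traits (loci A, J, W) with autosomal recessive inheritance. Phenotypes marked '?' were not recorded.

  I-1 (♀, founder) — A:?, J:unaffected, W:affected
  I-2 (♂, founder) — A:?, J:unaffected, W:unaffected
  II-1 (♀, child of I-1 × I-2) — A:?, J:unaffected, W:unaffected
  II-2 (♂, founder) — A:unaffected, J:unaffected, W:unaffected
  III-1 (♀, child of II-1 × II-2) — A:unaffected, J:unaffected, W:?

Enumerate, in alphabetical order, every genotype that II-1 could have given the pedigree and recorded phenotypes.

A/I-1 ? ·: AA|Aa|aa
A/I-2 ? ·: AA|Aa|aa
A/II-1 ? I-1×I-2: AA|Aa|aa
A/II-2 un ·: AA|Aa
A/III-1 un II-1×II-2: AA|Aa
⇒ A over [I-1,I-2,II-1,II-2,III-1]: 48 consistent
J/I-1 un ·: JJ|Jj
J/I-2 un ·: JJ|Jj
J/II-1 un I-1×I-2: JJ|Jj
J/II-2 un ·: JJ|Jj
J/III-1 un II-1×II-2: JJ|Jj
⇒ J over [I-1,I-2,II-1,II-2,III-1]: 24 consistent
W/I-1 aff ·: ww
W/I-2 un ·: WW|Ww
W/II-1 un I-1×I-2: Ww
W/II-2 un ·: WW|Ww
W/III-1 ? II-1×II-2: WW|Ww|ww
⇒ W over [I-1,I-2,II-1,II-2,III-1]: 10 consistent

II-1 ∈ {AA JJ Ww, AA Jj Ww, Aa JJ Ww, Aa Jj Ww, aa JJ Ww, aa Jj Ww}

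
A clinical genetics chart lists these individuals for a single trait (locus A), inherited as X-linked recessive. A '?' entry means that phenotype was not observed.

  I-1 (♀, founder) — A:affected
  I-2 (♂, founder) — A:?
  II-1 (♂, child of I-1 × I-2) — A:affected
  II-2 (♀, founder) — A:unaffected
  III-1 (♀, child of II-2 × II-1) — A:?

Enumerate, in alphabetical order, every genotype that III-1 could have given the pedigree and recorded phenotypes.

III-1 ∈ {X^AX^a, X^aX^a}

A/I-1 aff ·: X^aX^a
A/I-2 ? ·: X^AY|X^aY
A/II-1 aff I-1×I-2: X^aY
A/II-2 un ·: X^AX^A|X^AX^a
A/III-1 ? II-2×II-1: X^AX^a|X^aX^a
⇒ A over [I-1,I-2,II-1,II-2,III-1]: 6 consistent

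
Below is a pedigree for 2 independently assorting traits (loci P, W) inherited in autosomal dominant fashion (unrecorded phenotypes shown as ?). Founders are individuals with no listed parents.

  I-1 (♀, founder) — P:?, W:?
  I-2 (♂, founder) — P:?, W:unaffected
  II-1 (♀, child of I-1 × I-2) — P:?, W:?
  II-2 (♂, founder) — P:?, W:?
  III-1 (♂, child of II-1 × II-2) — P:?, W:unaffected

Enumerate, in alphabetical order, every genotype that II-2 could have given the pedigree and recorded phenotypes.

II-2 ∈ {PP Ww, PP ww, Pp Ww, Pp ww, pp Ww, pp ww}

P/I-1 ? ·: pp|Pp|PP
P/I-2 ? ·: pp|Pp|PP
P/II-1 ? I-1×I-2: pp|Pp|PP
P/II-2 ? ·: pp|Pp|PP
P/III-1 ? II-1×II-2: pp|Pp|PP
⇒ P over [I-1,I-2,II-1,II-2,III-1]: 81 consistent
W/I-1 ? ·: ww|Ww|WW
W/I-2 un ·: ww
W/II-1 ? I-1×I-2: ww|Ww
W/II-2 ? ·: ww|Ww
W/III-1 un II-1×II-2: ww
⇒ W over [I-1,I-2,II-1,II-2,III-1]: 8 consistent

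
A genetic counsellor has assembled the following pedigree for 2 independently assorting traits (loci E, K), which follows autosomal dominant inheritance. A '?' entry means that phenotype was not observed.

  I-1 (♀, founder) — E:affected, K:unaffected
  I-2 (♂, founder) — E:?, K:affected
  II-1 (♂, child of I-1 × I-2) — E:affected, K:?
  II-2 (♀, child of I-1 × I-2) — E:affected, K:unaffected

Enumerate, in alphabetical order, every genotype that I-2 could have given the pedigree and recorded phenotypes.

I-2 ∈ {EE Kk, Ee Kk, ee Kk}

E/I-1 aff ·: Ee|EE
E/I-2 ? ·: ee|Ee|EE
E/II-1 aff I-1×I-2: Ee|EE
E/II-2 aff I-1×I-2: Ee|EE
⇒ E over [I-1,I-2,II-1,II-2]: 15 consistent
K/I-1 un ·: kk
K/I-2 aff ·: Kk
K/II-1 ? I-1×I-2: kk|Kk
K/II-2 un I-1×I-2: kk
⇒ K over [I-1,I-2,II-1,II-2]: 2 consistent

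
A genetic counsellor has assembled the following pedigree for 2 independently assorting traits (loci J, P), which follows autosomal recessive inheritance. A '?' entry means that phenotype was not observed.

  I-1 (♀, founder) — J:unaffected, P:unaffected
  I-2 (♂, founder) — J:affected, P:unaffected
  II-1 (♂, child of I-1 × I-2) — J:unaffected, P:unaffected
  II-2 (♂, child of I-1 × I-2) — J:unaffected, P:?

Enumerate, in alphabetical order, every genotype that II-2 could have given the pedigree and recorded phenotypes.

J/I-1 un ·: JJ|Jj
J/I-2 aff ·: jj
J/II-1 un I-1×I-2: Jj
J/II-2 un I-1×I-2: Jj
⇒ J over [I-1,I-2,II-1,II-2]: 2 consistent
P/I-1 un ·: PP|Pp
P/I-2 un ·: PP|Pp
P/II-1 un I-1×I-2: PP|Pp
P/II-2 ? I-1×I-2: PP|Pp|pp
⇒ P over [I-1,I-2,II-1,II-2]: 15 consistent

II-2 ∈ {Jj PP, Jj Pp, Jj pp}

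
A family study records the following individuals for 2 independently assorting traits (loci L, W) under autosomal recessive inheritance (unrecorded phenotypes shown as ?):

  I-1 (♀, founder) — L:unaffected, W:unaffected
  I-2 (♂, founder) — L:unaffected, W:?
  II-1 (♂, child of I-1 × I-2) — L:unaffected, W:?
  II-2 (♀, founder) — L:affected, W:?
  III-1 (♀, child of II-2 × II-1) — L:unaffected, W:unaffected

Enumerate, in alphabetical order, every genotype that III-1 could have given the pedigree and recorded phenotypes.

L/I-1 un ·: LL|Ll
L/I-2 un ·: LL|Ll
L/II-1 un I-1×I-2: LL|Ll
L/II-2 aff ·: ll
L/III-1 un II-2×II-1: Ll
⇒ L over [I-1,I-2,II-1,II-2,III-1]: 7 consistent
W/I-1 un ·: WW|Ww
W/I-2 ? ·: WW|Ww|ww
W/II-1 ? I-1×I-2: WW|Ww|ww
W/II-2 ? ·: WW|Ww|ww
W/III-1 un II-2×II-1: WW|Ww
⇒ W over [I-1,I-2,II-1,II-2,III-1]: 45 consistent

III-1 ∈ {Ll WW, Ll Ww}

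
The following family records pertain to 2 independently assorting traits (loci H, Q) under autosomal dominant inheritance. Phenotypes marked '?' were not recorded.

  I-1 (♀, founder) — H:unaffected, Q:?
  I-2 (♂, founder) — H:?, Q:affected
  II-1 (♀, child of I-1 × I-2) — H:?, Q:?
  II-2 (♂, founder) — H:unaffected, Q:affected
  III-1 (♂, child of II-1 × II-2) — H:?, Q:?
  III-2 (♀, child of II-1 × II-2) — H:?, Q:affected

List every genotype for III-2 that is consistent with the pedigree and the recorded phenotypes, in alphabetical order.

H/I-1 un ·: hh
H/I-2 ? ·: hh|Hh|HH
H/II-1 ? I-1×I-2: hh|Hh
H/II-2 un ·: hh
H/III-1 ? II-1×II-2: hh|Hh
H/III-2 ? II-1×II-2: hh|Hh
⇒ H over [I-1,I-2,II-1,II-2,III-1,III-2]: 10 consistent
Q/I-1 ? ·: qq|Qq|QQ
Q/I-2 aff ·: Qq|QQ
Q/II-1 ? I-1×I-2: qq|Qq|QQ
Q/II-2 aff ·: Qq|QQ
Q/III-1 ? II-1×II-2: qq|Qq|QQ
Q/III-2 aff II-1×II-2: Qq|QQ
⇒ Q over [I-1,I-2,II-1,II-2,III-1,III-2]: 76 consistent

III-2 ∈ {Hh QQ, Hh Qq, hh QQ, hh Qq}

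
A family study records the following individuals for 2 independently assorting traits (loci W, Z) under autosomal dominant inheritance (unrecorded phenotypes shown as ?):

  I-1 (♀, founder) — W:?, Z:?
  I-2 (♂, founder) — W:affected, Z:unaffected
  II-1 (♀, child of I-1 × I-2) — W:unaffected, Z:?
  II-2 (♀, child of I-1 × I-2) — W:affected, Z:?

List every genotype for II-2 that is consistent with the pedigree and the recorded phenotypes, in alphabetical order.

II-2 ∈ {WW Zz, WW zz, Ww Zz, Ww zz}

W/I-1 ? ·: ww|Ww
W/I-2 aff ·: Ww
W/II-1 un I-1×I-2: ww
W/II-2 aff I-1×I-2: Ww|WW
⇒ W over [I-1,I-2,II-1,II-2]: 3 consistent
Z/I-1 ? ·: zz|Zz|ZZ
Z/I-2 un ·: zz
Z/II-1 ? I-1×I-2: zz|Zz
Z/II-2 ? I-1×I-2: zz|Zz
⇒ Z over [I-1,I-2,II-1,II-2]: 6 consistent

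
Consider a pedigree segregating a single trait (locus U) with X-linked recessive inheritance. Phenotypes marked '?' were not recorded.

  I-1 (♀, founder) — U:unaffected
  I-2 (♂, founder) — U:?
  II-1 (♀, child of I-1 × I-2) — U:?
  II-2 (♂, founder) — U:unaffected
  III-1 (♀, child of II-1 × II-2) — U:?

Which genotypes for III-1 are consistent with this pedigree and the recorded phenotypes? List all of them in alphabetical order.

III-1 ∈ {X^UX^U, X^UX^u}

U/I-1 un ·: X^UX^U|X^UX^u
U/I-2 ? ·: X^UY|X^uY
U/II-1 ? I-1×I-2: X^UX^U|X^UX^u|X^uX^u
U/II-2 un ·: X^UY
U/III-1 ? II-1×II-2: X^UX^U|X^UX^u
⇒ U over [I-1,I-2,II-1,II-2,III-1]: 9 consistent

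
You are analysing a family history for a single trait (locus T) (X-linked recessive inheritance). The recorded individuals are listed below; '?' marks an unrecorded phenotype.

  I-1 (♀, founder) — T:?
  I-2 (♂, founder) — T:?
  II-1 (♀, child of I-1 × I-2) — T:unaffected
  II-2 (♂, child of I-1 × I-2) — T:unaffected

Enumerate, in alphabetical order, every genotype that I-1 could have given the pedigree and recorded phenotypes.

I-1 ∈ {X^TX^T, X^TX^t}

T/I-1 ? ·: X^TX^T|X^TX^t
T/I-2 ? ·: X^TY|X^tY
T/II-1 un I-1×I-2: X^TX^T|X^TX^t
T/II-2 un I-1×I-2: X^TY
⇒ T over [I-1,I-2,II-1,II-2]: 5 consistent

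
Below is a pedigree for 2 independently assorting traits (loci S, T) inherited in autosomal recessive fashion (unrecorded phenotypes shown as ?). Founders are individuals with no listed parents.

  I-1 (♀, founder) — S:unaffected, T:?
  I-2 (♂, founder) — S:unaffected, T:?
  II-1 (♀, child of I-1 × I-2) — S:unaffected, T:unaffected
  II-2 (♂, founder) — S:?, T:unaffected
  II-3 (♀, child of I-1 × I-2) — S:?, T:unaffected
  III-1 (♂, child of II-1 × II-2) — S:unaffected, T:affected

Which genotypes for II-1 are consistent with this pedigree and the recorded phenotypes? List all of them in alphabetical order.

S/I-1 un ·: SS|Ss
S/I-2 un ·: SS|Ss
S/II-1 un I-1×I-2: SS|Ss
S/II-2 ? ·: SS|Ss|ss
S/II-3 ? I-1×I-2: SS|Ss|ss
S/III-1 un II-1×II-2: SS|Ss
⇒ S over [I-1,I-2,II-1,II-2,II-3,III-1]: 67 consistent
T/I-1 ? ·: TT|Tt|tt
T/I-2 ? ·: TT|Tt|tt
T/II-1 un I-1×I-2: Tt
T/II-2 un ·: Tt
T/II-3 un I-1×I-2: TT|Tt
T/III-1 aff II-1×II-2: tt
⇒ T over [I-1,I-2,II-1,II-2,II-3,III-1]: 10 consistent

II-1 ∈ {SS Tt, Ss Tt}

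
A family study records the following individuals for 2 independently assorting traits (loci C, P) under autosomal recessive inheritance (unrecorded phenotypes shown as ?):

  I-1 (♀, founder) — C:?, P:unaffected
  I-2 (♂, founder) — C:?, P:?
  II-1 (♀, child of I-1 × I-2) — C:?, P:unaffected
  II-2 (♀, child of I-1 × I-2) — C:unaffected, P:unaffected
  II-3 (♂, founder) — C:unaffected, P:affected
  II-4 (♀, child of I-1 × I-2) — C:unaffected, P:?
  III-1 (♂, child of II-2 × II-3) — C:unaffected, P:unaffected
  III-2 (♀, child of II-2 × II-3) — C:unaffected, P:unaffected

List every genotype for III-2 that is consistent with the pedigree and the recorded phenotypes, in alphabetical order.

C/I-1 ? ·: CC|Cc|cc
C/I-2 ? ·: CC|Cc|cc
C/II-1 ? I-1×I-2: CC|Cc|cc
C/II-2 un I-1×I-2: CC|Cc
C/II-3 un ·: CC|Cc
C/II-4 un I-1×I-2: CC|Cc
C/III-1 un II-2×II-3: CC|Cc
C/III-2 un II-2×II-3: CC|Cc
⇒ C over [I-1,I-2,II-1,II-2,II-3,II-4,III-1,III-2]: 235 consistent
P/I-1 un ·: PP|Pp
P/I-2 ? ·: PP|Pp|pp
P/II-1 un I-1×I-2: PP|Pp
P/II-2 un I-1×I-2: PP|Pp
P/II-3 aff ·: pp
P/II-4 ? I-1×I-2: PP|Pp|pp
P/III-1 un II-2×II-3: Pp
P/III-2 un II-2×II-3: Pp
⇒ P over [I-1,I-2,II-1,II-2,II-3,II-4,III-1,III-2]: 32 consistent

III-2 ∈ {CC Pp, Cc Pp}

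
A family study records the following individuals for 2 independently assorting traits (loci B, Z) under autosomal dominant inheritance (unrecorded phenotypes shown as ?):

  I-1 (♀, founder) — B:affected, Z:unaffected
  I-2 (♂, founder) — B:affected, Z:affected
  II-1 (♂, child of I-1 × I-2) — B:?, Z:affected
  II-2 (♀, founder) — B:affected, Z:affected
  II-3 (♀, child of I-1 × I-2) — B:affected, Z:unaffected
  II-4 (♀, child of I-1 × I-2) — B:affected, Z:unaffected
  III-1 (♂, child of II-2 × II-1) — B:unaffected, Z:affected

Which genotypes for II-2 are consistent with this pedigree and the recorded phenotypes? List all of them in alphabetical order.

B/I-1 aff ·: Bb|BB
B/I-2 aff ·: Bb|BB
B/II-1 ? I-1×I-2: bb|Bb
B/II-2 aff ·: Bb
B/II-3 aff I-1×I-2: Bb|BB
B/II-4 aff I-1×I-2: Bb|BB
B/III-1 un II-2×II-1: bb
⇒ B over [I-1,I-2,II-1,II-2,II-3,II-4,III-1]: 16 consistent
Z/I-1 un ·: zz
Z/I-2 aff ·: Zz
Z/II-1 aff I-1×I-2: Zz
Z/II-2 aff ·: Zz|ZZ
Z/II-3 un I-1×I-2: zz
Z/II-4 un I-1×I-2: zz
Z/III-1 aff II-2×II-1: Zz|ZZ
⇒ Z over [I-1,I-2,II-1,II-2,II-3,II-4,III-1]: 4 consistent

II-2 ∈ {Bb ZZ, Bb Zz}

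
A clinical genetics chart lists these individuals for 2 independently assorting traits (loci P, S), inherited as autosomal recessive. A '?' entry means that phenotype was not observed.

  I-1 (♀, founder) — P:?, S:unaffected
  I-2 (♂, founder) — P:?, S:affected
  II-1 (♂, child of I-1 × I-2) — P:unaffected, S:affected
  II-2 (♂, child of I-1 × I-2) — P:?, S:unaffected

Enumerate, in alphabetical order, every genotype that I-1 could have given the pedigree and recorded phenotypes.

I-1 ∈ {PP Ss, Pp Ss, pp Ss}

P/I-1 ? ·: PP|Pp|pp
P/I-2 ? ·: PP|Pp|pp
P/II-1 un I-1×I-2: PP|Pp
P/II-2 ? I-1×I-2: PP|Pp|pp
⇒ P over [I-1,I-2,II-1,II-2]: 21 consistent
S/I-1 un ·: Ss
S/I-2 aff ·: ss
S/II-1 aff I-1×I-2: ss
S/II-2 un I-1×I-2: Ss
⇒ S over [I-1,I-2,II-1,II-2]: 1 consistent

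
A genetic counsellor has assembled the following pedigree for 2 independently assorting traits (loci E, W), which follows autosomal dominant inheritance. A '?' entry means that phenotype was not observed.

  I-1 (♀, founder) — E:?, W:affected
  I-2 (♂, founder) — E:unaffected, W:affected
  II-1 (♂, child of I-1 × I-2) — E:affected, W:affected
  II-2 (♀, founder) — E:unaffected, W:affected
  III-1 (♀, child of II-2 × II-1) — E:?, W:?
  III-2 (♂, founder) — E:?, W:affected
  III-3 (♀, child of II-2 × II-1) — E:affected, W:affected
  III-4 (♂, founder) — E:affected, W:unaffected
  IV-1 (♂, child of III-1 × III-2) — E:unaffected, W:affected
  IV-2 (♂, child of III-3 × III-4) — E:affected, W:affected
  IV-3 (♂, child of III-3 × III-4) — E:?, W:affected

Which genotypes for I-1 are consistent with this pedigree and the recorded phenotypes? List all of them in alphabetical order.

I-1 ∈ {EE WW, EE Ww, Ee WW, Ee Ww}

E/I-1 ? ·: Ee|EE
E/I-2 un ·: ee
E/II-1 aff I-1×I-2: Ee
E/II-2 un ·: ee
E/III-1 ? II-2×II-1: ee|Ee
E/III-2 ? ·: ee|Ee
E/III-3 aff II-2×II-1: Ee
E/III-4 aff ·: Ee|EE
E/IV-1 un III-1×III-2: ee
E/IV-2 aff III-3×III-4: Ee|EE
E/IV-3 ? III-3×III-4: ee|Ee|EE
⇒ E over [I-1,I-2,II-1,II-2,III-1,III-2,III-3,III-4,IV-1,IV-2,IV-3]: 80 consistent
W/I-1 aff ·: Ww|WW
W/I-2 aff ·: Ww|WW
W/II-1 aff I-1×I-2: Ww|WW
W/II-2 aff ·: Ww|WW
W/III-1 ? II-2×II-1: ww|Ww|WW
W/III-2 aff ·: Ww|WW
W/III-3 aff II-2×II-1: Ww|WW
W/III-4 un ·: ww
W/IV-1 aff III-1×III-2: Ww|WW
W/IV-2 aff III-3×III-4: Ww
W/IV-3 aff III-3×III-4: Ww
⇒ W over [I-1,I-2,II-1,II-2,III-1,III-2,III-3,III-4,IV-1,IV-2,IV-3]: 164 consistent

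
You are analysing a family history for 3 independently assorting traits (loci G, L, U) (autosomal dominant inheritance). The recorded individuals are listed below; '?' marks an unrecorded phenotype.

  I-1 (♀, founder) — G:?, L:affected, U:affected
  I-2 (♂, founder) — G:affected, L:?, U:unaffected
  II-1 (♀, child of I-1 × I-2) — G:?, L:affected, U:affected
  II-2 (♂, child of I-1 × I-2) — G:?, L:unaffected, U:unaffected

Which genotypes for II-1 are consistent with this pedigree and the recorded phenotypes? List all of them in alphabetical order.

G/I-1 ? ·: gg|Gg|GG
G/I-2 aff ·: Gg|GG
G/II-1 ? I-1×I-2: gg|Gg|GG
G/II-2 ? I-1×I-2: gg|Gg|GG
⇒ G over [I-1,I-2,II-1,II-2]: 23 consistent
L/I-1 aff ·: Ll
L/I-2 ? ·: ll|Ll
L/II-1 aff I-1×I-2: Ll|LL
L/II-2 un I-1×I-2: ll
⇒ L over [I-1,I-2,II-1,II-2]: 3 consistent
U/I-1 aff ·: Uu
U/I-2 un ·: uu
U/II-1 aff I-1×I-2: Uu
U/II-2 un I-1×I-2: uu
⇒ U over [I-1,I-2,II-1,II-2]: 1 consistent

II-1 ∈ {GG LL Uu, GG Ll Uu, Gg LL Uu, Gg Ll Uu, gg LL Uu, gg Ll Uu}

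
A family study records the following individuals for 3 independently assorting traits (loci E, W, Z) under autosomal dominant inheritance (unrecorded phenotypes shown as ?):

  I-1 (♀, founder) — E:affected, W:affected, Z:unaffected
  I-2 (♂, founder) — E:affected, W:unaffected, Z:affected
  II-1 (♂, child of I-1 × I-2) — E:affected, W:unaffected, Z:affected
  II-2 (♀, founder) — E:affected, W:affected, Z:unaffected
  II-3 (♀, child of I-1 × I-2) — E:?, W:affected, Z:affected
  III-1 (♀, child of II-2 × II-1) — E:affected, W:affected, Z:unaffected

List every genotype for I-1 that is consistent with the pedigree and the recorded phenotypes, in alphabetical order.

E/I-1 aff ·: Ee|EE
E/I-2 aff ·: Ee|EE
E/II-1 aff I-1×I-2: Ee|EE
E/II-2 aff ·: Ee|EE
E/II-3 ? I-1×I-2: ee|Ee|EE
E/III-1 aff II-2×II-1: Ee|EE
⇒ E over [I-1,I-2,II-1,II-2,II-3,III-1]: 52 consistent
W/I-1 aff ·: Ww
W/I-2 un ·: ww
W/II-1 un I-1×I-2: ww
W/II-2 aff ·: Ww|WW
W/II-3 aff I-1×I-2: Ww
W/III-1 aff II-2×II-1: Ww
⇒ W over [I-1,I-2,II-1,II-2,II-3,III-1]: 2 consistent
Z/I-1 un ·: zz
Z/I-2 aff ·: Zz|ZZ
Z/II-1 aff I-1×I-2: Zz
Z/II-2 un ·: zz
Z/II-3 aff I-1×I-2: Zz
Z/III-1 un II-2×II-1: zz
⇒ Z over [I-1,I-2,II-1,II-2,II-3,III-1]: 2 consistent

I-1 ∈ {EE Ww zz, Ee Ww zz}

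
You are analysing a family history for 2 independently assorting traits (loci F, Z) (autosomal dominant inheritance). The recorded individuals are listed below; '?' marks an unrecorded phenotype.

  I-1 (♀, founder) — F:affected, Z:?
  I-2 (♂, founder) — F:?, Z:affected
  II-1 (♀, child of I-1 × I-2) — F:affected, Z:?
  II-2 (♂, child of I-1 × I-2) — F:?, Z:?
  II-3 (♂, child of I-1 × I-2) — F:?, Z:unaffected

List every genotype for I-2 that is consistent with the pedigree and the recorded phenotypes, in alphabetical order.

I-2 ∈ {FF Zz, Ff Zz, ff Zz}

F/I-1 aff ·: Ff|FF
F/I-2 ? ·: ff|Ff|FF
F/II-1 aff I-1×I-2: Ff|FF
F/II-2 ? I-1×I-2: ff|Ff|FF
F/II-3 ? I-1×I-2: ff|Ff|FF
⇒ F over [I-1,I-2,II-1,II-2,II-3]: 40 consistent
Z/I-1 ? ·: zz|Zz
Z/I-2 aff ·: Zz
Z/II-1 ? I-1×I-2: zz|Zz|ZZ
Z/II-2 ? I-1×I-2: zz|Zz|ZZ
Z/II-3 un I-1×I-2: zz
⇒ Z over [I-1,I-2,II-1,II-2,II-3]: 13 consistent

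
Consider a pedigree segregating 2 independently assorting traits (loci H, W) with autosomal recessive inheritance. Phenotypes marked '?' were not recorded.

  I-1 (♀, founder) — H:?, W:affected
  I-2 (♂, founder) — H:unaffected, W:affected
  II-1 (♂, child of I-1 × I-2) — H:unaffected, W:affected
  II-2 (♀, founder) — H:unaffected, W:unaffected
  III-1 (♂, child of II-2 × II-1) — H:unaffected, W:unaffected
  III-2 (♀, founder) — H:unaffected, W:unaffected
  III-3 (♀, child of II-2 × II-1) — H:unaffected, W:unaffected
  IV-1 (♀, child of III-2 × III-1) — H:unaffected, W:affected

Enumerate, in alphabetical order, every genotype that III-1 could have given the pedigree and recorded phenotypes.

III-1 ∈ {HH Ww, Hh Ww}

H/I-1 ? ·: HH|Hh|hh
H/I-2 un ·: HH|Hh
H/II-1 un I-1×I-2: HH|Hh
H/II-2 un ·: HH|Hh
H/III-1 un II-2×II-1: HH|Hh
H/III-2 un ·: HH|Hh
H/III-3 un II-2×II-1: HH|Hh
H/IV-1 un III-2×III-1: HH|Hh
⇒ H over [I-1,I-2,II-1,II-2,III-1,III-2,III-3,IV-1]: 208 consistent
W/I-1 aff ·: ww
W/I-2 aff ·: ww
W/II-1 aff I-1×I-2: ww
W/II-2 un ·: WW|Ww
W/III-1 un II-2×II-1: Ww
W/III-2 un ·: Ww
W/III-3 un II-2×II-1: Ww
W/IV-1 aff III-2×III-1: ww
⇒ W over [I-1,I-2,II-1,II-2,III-1,III-2,III-3,IV-1]: 2 consistent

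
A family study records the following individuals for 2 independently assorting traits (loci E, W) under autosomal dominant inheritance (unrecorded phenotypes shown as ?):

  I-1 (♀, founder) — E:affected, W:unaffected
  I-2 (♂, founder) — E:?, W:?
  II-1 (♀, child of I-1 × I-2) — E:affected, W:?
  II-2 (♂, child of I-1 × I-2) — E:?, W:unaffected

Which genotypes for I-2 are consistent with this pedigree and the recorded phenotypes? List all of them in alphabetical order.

I-2 ∈ {EE Ww, EE ww, Ee Ww, Ee ww, ee Ww, ee ww}

E/I-1 aff ·: Ee|EE
E/I-2 ? ·: ee|Ee|EE
E/II-1 aff I-1×I-2: Ee|EE
E/II-2 ? I-1×I-2: ee|Ee|EE
⇒ E over [I-1,I-2,II-1,II-2]: 18 consistent
W/I-1 un ·: ww
W/I-2 ? ·: ww|Ww
W/II-1 ? I-1×I-2: ww|Ww
W/II-2 un I-1×I-2: ww
⇒ W over [I-1,I-2,II-1,II-2]: 3 consistent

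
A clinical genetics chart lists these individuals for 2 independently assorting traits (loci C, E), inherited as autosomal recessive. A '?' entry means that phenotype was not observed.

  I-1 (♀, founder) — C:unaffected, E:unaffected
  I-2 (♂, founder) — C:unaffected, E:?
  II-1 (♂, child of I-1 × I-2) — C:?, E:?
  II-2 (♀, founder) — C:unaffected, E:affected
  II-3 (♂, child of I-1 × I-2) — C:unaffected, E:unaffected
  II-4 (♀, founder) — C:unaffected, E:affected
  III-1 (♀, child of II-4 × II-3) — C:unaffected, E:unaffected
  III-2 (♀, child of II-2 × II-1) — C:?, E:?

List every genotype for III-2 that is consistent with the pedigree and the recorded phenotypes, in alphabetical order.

C/I-1 un ·: CC|Cc
C/I-2 un ·: CC|Cc
C/II-1 ? I-1×I-2: CC|Cc|cc
C/II-2 un ·: CC|Cc
C/II-3 un I-1×I-2: CC|Cc
C/II-4 un ·: CC|Cc
C/III-1 un II-4×II-3: CC|Cc
C/III-2 ? II-2×II-1: CC|Cc|cc
⇒ C over [I-1,I-2,II-1,II-2,II-3,II-4,III-1,III-2]: 198 consistent
E/I-1 un ·: EE|Ee
E/I-2 ? ·: EE|Ee|ee
E/II-1 ? I-1×I-2: EE|Ee|ee
E/II-2 aff ·: ee
E/II-3 un I-1×I-2: EE|Ee
E/II-4 aff ·: ee
E/III-1 un II-4×II-3: Ee
E/III-2 ? II-2×II-1: Ee|ee
⇒ E over [I-1,I-2,II-1,II-2,II-3,II-4,III-1,III-2]: 26 consistent

III-2 ∈ {CC Ee, CC ee, Cc Ee, Cc ee, cc Ee, cc ee}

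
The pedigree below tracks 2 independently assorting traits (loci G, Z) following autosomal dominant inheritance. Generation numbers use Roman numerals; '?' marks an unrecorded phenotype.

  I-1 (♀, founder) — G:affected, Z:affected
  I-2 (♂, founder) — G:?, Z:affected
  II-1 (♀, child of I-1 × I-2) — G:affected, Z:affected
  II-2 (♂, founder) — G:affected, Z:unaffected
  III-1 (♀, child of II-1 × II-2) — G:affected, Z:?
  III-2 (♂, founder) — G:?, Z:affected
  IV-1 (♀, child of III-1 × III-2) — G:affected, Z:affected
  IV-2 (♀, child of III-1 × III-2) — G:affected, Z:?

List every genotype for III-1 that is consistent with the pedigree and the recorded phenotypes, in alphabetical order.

III-1 ∈ {GG Zz, GG zz, Gg Zz, Gg zz}

G/I-1 aff ·: Gg|GG
G/I-2 ? ·: gg|Gg|GG
G/II-1 aff I-1×I-2: Gg|GG
G/II-2 aff ·: Gg|GG
G/III-1 aff II-1×II-2: Gg|GG
G/III-2 ? ·: gg|Gg|GG
G/IV-1 aff III-1×III-2: Gg|GG
G/IV-2 aff III-1×III-2: Gg|GG
⇒ G over [I-1,I-2,II-1,II-2,III-1,III-2,IV-1,IV-2]: 234 consistent
Z/I-1 aff ·: Zz|ZZ
Z/I-2 aff ·: Zz|ZZ
Z/II-1 aff I-1×I-2: Zz|ZZ
Z/II-2 un ·: zz
Z/III-1 ? II-1×II-2: zz|Zz
Z/III-2 aff ·: Zz|ZZ
Z/IV-1 aff III-1×III-2: Zz|ZZ
Z/IV-2 ? III-1×III-2: zz|Zz|ZZ
⇒ Z over [I-1,I-2,II-1,II-2,III-1,III-2,IV-1,IV-2]: 79 consistent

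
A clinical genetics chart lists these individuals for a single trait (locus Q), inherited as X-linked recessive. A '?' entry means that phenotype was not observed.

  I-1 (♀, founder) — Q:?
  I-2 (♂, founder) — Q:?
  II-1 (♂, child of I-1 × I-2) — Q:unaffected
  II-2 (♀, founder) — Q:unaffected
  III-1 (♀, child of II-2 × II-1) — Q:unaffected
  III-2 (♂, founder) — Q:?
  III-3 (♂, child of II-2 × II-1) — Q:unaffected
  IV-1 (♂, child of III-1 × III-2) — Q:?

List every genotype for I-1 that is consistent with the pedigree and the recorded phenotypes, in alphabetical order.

Q/I-1 ? ·: X^QX^Q|X^QX^q
Q/I-2 ? ·: X^QY|X^qY
Q/II-1 un I-1×I-2: X^QY
Q/II-2 un ·: X^QX^Q|X^QX^q
Q/III-1 un II-2×II-1: X^QX^Q|X^QX^q
Q/III-2 ? ·: X^QY|X^qY
Q/III-3 un II-2×II-1: X^QY
Q/IV-1 ? III-1×III-2: X^QY|X^qY
⇒ Q over [I-1,I-2,II-1,II-2,III-1,III-2,III-3,IV-1]: 32 consistent

I-1 ∈ {X^QX^Q, X^QX^q}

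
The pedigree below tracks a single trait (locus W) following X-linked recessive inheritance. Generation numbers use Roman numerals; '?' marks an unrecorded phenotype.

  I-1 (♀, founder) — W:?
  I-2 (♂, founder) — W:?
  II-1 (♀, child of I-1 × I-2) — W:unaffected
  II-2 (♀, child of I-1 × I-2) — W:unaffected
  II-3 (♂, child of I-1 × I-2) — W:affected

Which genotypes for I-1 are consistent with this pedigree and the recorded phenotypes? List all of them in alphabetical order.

I-1 ∈ {X^WX^w, X^wX^w}

W/I-1 ? ·: X^WX^w|X^wX^w
W/I-2 ? ·: X^WY|X^wY
W/II-1 un I-1×I-2: X^WX^W|X^WX^w
W/II-2 un I-1×I-2: X^WX^W|X^WX^w
W/II-3 aff I-1×I-2: X^wY
⇒ W over [I-1,I-2,II-1,II-2,II-3]: 6 consistent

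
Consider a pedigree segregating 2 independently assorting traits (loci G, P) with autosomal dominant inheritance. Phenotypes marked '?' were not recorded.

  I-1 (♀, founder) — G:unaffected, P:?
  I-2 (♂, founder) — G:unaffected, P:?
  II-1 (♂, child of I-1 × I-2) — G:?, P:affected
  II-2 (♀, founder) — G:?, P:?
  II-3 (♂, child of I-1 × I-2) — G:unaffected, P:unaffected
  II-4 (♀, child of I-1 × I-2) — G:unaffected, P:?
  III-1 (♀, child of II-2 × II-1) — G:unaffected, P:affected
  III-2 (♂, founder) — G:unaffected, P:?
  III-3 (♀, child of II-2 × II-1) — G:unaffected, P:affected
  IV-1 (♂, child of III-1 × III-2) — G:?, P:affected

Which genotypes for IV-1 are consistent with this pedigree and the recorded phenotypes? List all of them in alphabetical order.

G/I-1 un ·: gg
G/I-2 un ·: gg
G/II-1 ? I-1×I-2: gg
G/II-2 ? ·: gg|Gg
G/II-3 un I-1×I-2: gg
G/II-4 un I-1×I-2: gg
G/III-1 un II-2×II-1: gg
G/III-2 un ·: gg
G/III-3 un II-2×II-1: gg
G/IV-1 ? III-1×III-2: gg
⇒ G over [I-1,I-2,II-1,II-2,II-3,II-4,III-1,III-2,III-3,IV-1]: 2 consistent
P/I-1 ? ·: pp|Pp
P/I-2 ? ·: pp|Pp
P/II-1 aff I-1×I-2: Pp|PP
P/II-2 ? ·: pp|Pp|PP
P/II-3 un I-1×I-2: pp
P/II-4 ? I-1×I-2: pp|Pp|PP
P/III-1 aff II-2×II-1: Pp|PP
P/III-2 ? ·: pp|Pp|PP
P/III-3 aff II-2×II-1: Pp|PP
P/IV-1 aff III-1×III-2: Pp|PP
⇒ P over [I-1,I-2,II-1,II-2,II-3,II-4,III-1,III-2,III-3,IV-1]: 368 consistent

IV-1 ∈ {gg PP, gg Pp}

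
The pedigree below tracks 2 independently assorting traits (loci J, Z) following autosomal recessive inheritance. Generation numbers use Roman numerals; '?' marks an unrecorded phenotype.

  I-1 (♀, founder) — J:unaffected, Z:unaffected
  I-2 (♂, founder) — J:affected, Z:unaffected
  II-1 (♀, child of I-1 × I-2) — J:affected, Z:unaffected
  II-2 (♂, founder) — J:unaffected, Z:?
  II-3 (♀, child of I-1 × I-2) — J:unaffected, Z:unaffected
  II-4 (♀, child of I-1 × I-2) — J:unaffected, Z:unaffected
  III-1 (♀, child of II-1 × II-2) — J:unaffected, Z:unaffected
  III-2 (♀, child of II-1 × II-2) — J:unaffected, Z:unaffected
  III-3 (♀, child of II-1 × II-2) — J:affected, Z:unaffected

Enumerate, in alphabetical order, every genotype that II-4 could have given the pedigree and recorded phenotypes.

II-4 ∈ {Jj ZZ, Jj Zz}

J/I-1 un ·: Jj
J/I-2 aff ·: jj
J/II-1 aff I-1×I-2: jj
J/II-2 un ·: Jj
J/II-3 un I-1×I-2: Jj
J/II-4 un I-1×I-2: Jj
J/III-1 un II-1×II-2: Jj
J/III-2 un II-1×II-2: Jj
J/III-3 aff II-1×II-2: jj
⇒ J over [I-1,I-2,II-1,II-2,II-3,II-4,III-1,III-2,III-3]: 1 consistent
Z/I-1 un ·: ZZ|Zz
Z/I-2 un ·: ZZ|Zz
Z/II-1 un I-1×I-2: ZZ|Zz
Z/II-2 ? ·: ZZ|Zz|zz
Z/II-3 un I-1×I-2: ZZ|Zz
Z/II-4 un I-1×I-2: ZZ|Zz
Z/III-1 un II-1×II-2: ZZ|Zz
Z/III-2 un II-1×II-2: ZZ|Zz
Z/III-3 un II-1×II-2: ZZ|Zz
⇒ Z over [I-1,I-2,II-1,II-2,II-3,II-4,III-1,III-2,III-3]: 334 consistent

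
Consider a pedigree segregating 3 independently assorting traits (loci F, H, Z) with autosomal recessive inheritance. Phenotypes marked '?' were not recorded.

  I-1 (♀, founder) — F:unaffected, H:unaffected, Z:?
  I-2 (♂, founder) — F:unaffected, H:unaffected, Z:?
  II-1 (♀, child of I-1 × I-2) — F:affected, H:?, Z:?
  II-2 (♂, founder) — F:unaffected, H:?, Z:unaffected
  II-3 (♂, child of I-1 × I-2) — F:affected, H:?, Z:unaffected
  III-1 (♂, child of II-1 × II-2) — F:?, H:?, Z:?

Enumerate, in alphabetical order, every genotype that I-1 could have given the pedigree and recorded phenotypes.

F/I-1 un ·: Ff
F/I-2 un ·: Ff
F/II-1 aff I-1×I-2: ff
F/II-2 un ·: FF|Ff
F/II-3 aff I-1×I-2: ff
F/III-1 ? II-1×II-2: Ff|ff
⇒ F over [I-1,I-2,II-1,II-2,II-3,III-1]: 3 consistent
H/I-1 un ·: HH|Hh
H/I-2 un ·: HH|Hh
H/II-1 ? I-1×I-2: HH|Hh|hh
H/II-2 ? ·: HH|Hh|hh
H/II-3 ? I-1×I-2: HH|Hh|hh
H/III-1 ? II-1×II-2: HH|Hh|hh
⇒ H over [I-1,I-2,II-1,II-2,II-3,III-1]: 93 consistent
Z/I-1 ? ·: ZZ|Zz|zz
Z/I-2 ? ·: ZZ|Zz|zz
Z/II-1 ? I-1×I-2: ZZ|Zz|zz
Z/II-2 un ·: ZZ|Zz
Z/II-3 un I-1×I-2: ZZ|Zz
Z/III-1 ? II-1×II-2: ZZ|Zz|zz
⇒ Z over [I-1,I-2,II-1,II-2,II-3,III-1]: 83 consistent

I-1 ∈ {Ff HH ZZ, Ff HH Zz, Ff HH zz, Ff Hh ZZ, Ff Hh Zz, Ff Hh zz}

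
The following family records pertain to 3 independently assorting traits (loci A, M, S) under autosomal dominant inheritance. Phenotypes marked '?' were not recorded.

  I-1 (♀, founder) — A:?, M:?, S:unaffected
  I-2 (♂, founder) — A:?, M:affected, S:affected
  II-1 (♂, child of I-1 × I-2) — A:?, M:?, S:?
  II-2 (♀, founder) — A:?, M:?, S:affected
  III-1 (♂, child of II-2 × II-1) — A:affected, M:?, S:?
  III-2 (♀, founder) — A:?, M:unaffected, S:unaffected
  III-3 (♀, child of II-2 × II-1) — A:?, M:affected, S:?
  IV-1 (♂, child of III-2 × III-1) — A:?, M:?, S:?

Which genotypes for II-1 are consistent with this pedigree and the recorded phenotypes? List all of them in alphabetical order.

A/I-1 ? ·: aa|Aa|AA
A/I-2 ? ·: aa|Aa|AA
A/II-1 ? I-1×I-2: aa|Aa|AA
A/II-2 ? ·: aa|Aa|AA
A/III-1 aff II-2×II-1: Aa|AA
A/III-2 ? ·: aa|Aa|AA
A/III-3 ? II-2×II-1: aa|Aa|AA
A/IV-1 ? III-2×III-1: aa|Aa|AA
⇒ A over [I-1,I-2,II-1,II-2,III-1,III-2,III-3,IV-1]: 699 consistent
M/I-1 ? ·: mm|Mm|MM
M/I-2 aff ·: Mm|MM
M/II-1 ? I-1×I-2: mm|Mm|MM
M/II-2 ? ·: mm|Mm|MM
M/III-1 ? II-2×II-1: mm|Mm|MM
M/III-2 un ·: mm
M/III-3 aff II-2×II-1: Mm|MM
M/IV-1 ? III-2×III-1: mm|Mm
⇒ M over [I-1,I-2,II-1,II-2,III-1,III-2,III-3,IV-1]: 131 consistent
S/I-1 un ·: ss
S/I-2 aff ·: Ss|SS
S/II-1 ? I-1×I-2: ss|Ss
S/II-2 aff ·: Ss|SS
S/III-1 ? II-2×II-1: ss|Ss|SS
S/III-2 un ·: ss
S/III-3 ? II-2×II-1: ss|Ss|SS
S/IV-1 ? III-2×III-1: ss|Ss
⇒ S over [I-1,I-2,II-1,II-2,III-1,III-2,III-3,IV-1]: 44 consistent

II-1 ∈ {AA MM Ss, AA MM ss, AA Mm Ss, AA Mm ss, AA mm Ss, AA mm ss, Aa MM Ss, Aa MM ss, Aa Mm Ss, Aa Mm ss, Aa mm Ss, Aa mm ss, aa MM Ss, aa MM ss, aa Mm Ss, aa Mm ss, aa mm Ss, aa mm ss}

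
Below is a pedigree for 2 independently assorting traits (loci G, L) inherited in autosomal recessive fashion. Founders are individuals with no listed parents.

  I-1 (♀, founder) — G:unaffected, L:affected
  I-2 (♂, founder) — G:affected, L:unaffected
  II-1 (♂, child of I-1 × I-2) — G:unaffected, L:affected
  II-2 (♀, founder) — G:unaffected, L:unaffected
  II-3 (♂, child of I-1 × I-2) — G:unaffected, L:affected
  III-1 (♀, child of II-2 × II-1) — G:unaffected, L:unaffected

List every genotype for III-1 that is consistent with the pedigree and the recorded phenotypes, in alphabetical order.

III-1 ∈ {GG Ll, Gg Ll}

G/I-1 un ·: GG|Gg
G/I-2 aff ·: gg
G/II-1 un I-1×I-2: Gg
G/II-2 un ·: GG|Gg
G/II-3 un I-1×I-2: Gg
G/III-1 un II-2×II-1: GG|Gg
⇒ G over [I-1,I-2,II-1,II-2,II-3,III-1]: 8 consistent
L/I-1 aff ·: ll
L/I-2 un ·: Ll
L/II-1 aff I-1×I-2: ll
L/II-2 un ·: LL|Ll
L/II-3 aff I-1×I-2: ll
L/III-1 un II-2×II-1: Ll
⇒ L over [I-1,I-2,II-1,II-2,II-3,III-1]: 2 consistent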